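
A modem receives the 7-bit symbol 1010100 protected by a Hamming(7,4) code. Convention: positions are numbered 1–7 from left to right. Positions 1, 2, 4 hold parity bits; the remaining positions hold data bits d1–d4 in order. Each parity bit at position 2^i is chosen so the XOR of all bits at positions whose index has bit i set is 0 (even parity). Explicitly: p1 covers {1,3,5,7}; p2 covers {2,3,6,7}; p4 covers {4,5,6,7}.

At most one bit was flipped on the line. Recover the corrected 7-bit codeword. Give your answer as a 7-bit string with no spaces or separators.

s1 (pos 1,3,5,7): 1⊕1⊕1⊕0 = 1
s2 (pos 2,3,6,7): 0⊕1⊕0⊕0 = 1
s4 (pos 4,5,6,7): 0⊕1⊕0⊕0 = 1
Syndrome s4…s1 = 111 → error at position 7.
Flip position 7: 1010100 → 1010101

1010101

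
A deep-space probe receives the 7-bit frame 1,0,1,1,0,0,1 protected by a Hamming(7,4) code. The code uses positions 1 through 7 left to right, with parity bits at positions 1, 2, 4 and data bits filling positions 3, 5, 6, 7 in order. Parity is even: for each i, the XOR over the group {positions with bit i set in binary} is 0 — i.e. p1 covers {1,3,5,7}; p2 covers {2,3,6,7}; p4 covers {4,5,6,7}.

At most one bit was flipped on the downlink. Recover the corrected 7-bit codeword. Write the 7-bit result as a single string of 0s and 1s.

s1 (pos 1,3,5,7): 1⊕1⊕0⊕1 = 1
s2 (pos 2,3,6,7): 0⊕1⊕0⊕1 = 0
s4 (pos 4,5,6,7): 1⊕0⊕0⊕1 = 0
Syndrome s4…s1 = 001 → error at position 1.
Flip position 1: 1011001 → 0011001

0011001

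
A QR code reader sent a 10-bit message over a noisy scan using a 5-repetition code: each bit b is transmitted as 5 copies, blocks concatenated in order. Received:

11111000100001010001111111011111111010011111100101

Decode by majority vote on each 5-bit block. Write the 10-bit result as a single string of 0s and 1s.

1000111010

Block 1 (11111): 5 ones → 1
Block 2 (00010): 1 one → 0
Block 3 (00010): 1 one → 0
Block 4 (10001): 2 ones → 0
Block 5 (11111): 5 ones → 1
Block 6 (10111): 4 ones → 1
Block 7 (11111): 5 ones → 1
Block 8 (01001): 2 ones → 0
Block 9 (11111): 5 ones → 1
Block 10 (00101): 2 ones → 0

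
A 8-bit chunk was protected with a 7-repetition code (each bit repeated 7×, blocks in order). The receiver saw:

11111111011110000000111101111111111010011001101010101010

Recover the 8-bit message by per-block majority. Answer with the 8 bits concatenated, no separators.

Block 1 (1111111): 7 ones → 1
Block 2 (1011110): 5 ones → 1
Block 3 (0000001): 1 one → 0
Block 4 (1110111): 6 ones → 1
Block 5 (1111111): 7 ones → 1
Block 6 (0100110): 3 ones → 0
Block 7 (0110101): 4 ones → 1
Block 8 (0101010): 3 ones → 0

11011010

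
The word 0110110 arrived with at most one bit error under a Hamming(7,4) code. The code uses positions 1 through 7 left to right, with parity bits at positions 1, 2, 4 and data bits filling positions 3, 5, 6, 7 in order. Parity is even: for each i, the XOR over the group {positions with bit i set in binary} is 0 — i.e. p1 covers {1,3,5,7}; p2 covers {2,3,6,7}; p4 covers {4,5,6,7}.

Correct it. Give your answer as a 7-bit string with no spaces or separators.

s1 (pos 1,3,5,7): 0⊕1⊕1⊕0 = 0
s2 (pos 2,3,6,7): 1⊕1⊕1⊕0 = 1
s4 (pos 4,5,6,7): 0⊕1⊕1⊕0 = 0
Syndrome s4…s1 = 010 → error at position 2.
Flip position 2: 0110110 → 0010110

0010110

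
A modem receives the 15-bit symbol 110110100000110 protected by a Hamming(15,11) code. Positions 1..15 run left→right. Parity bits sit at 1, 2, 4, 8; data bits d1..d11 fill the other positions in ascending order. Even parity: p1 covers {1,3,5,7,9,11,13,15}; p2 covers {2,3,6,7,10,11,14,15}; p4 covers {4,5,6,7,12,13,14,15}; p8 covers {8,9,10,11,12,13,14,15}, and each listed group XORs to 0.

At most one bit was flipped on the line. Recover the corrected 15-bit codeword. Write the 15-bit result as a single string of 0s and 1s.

110111100000110

s1 (pos 1,3,5,7,9,11,13,15): 1⊕0⊕1⊕1⊕0⊕0⊕1⊕0 = 0
s2 (pos 2,3,6,7,10,11,14,15): 1⊕0⊕0⊕1⊕0⊕0⊕1⊕0 = 1
s4 (pos 4,5,6,7,12,13,14,15): 1⊕1⊕0⊕1⊕0⊕1⊕1⊕0 = 1
s8 (pos 8,9,10,11,12,13,14,15): 0⊕0⊕0⊕0⊕0⊕1⊕1⊕0 = 0
Syndrome s8…s1 = 0110 → error at position 6.
Flip position 6: 110110100000110 → 110111100000110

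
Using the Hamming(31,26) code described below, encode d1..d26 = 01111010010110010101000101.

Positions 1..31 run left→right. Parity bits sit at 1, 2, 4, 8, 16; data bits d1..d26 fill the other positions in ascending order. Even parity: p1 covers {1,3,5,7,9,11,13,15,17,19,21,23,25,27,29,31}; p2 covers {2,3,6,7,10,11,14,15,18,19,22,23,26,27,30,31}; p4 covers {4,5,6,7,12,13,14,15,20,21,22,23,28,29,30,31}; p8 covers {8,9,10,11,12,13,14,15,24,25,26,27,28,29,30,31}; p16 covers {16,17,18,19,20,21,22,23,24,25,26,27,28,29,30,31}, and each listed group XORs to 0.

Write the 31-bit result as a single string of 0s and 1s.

Place data at non-parity positions: p1 p2 0 p4 1 1 1 p8 1 0 1 0 0 1 0 p16 1 1 0 0 1 0 1 0 1 0 0 0 1 0 1
p1 (pos 1,3,5,7,9,11,13,15,17,19,21,23,25,27,29,31): XOR of data positions = 0⊕1⊕1⊕1⊕1⊕0⊕0⊕1⊕0⊕1⊕1⊕1⊕0⊕1⊕1 = 0
p2 (pos 2,3,6,7,10,11,14,15,18,19,22,23,26,27,30,31): XOR of data positions = 0⊕1⊕1⊕0⊕1⊕1⊕0⊕1⊕0⊕0⊕1⊕0⊕0⊕0⊕1 = 1
p4 (pos 4,5,6,7,12,13,14,15,20,21,22,23,28,29,30,31): XOR of data positions = 1⊕1⊕1⊕0⊕0⊕1⊕0⊕0⊕1⊕0⊕1⊕0⊕1⊕0⊕1 = 0
p8 (pos 8,9,10,11,12,13,14,15,24,25,26,27,28,29,30,31): XOR of data positions = 1⊕0⊕1⊕0⊕0⊕1⊕0⊕0⊕1⊕0⊕0⊕0⊕1⊕0⊕1 = 0
p16 (pos 16,17,18,19,20,21,22,23,24,25,26,27,28,29,30,31): XOR of data positions = 1⊕1⊕0⊕0⊕1⊕0⊕1⊕0⊕1⊕0⊕0⊕0⊕1⊕0⊕1 = 1
Codeword: 0100111010100101110010101000101

0100111010100101110010101000101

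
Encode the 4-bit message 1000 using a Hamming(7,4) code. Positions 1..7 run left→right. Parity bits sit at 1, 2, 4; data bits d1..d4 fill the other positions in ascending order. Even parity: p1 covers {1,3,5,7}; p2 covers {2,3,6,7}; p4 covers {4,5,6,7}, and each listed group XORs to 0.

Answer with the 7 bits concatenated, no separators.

1110000

Place data at non-parity positions: p1 p2 1 p4 0 0 0
p1 (pos 1,3,5,7): XOR of data positions = 1⊕0⊕0 = 1
p2 (pos 2,3,6,7): XOR of data positions = 1⊕0⊕0 = 1
p4 (pos 4,5,6,7): XOR of data positions = 0⊕0⊕0 = 0
Codeword: 1110000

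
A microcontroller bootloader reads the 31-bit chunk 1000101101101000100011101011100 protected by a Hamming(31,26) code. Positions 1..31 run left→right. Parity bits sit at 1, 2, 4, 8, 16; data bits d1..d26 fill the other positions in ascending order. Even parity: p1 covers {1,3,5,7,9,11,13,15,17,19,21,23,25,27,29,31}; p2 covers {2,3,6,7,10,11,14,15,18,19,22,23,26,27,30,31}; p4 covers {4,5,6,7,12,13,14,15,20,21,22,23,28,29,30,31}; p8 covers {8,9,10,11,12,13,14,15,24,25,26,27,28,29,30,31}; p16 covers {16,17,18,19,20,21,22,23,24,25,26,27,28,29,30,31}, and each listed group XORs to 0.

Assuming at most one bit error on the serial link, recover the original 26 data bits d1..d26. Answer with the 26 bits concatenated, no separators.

01010110100100011101011100

s1 (pos 1,3,5,7,9,11,13,15,17,19,21,23,25,27,29,31): 1⊕0⊕1⊕1⊕0⊕1⊕1⊕0⊕1⊕0⊕1⊕1⊕1⊕1⊕1⊕0 = 1
s2 (pos 2,3,6,7,10,11,14,15,18,19,22,23,26,27,30,31): 0⊕0⊕0⊕1⊕1⊕1⊕0⊕0⊕0⊕0⊕1⊕1⊕0⊕1⊕0⊕0 = 0
s4 (pos 4,5,6,7,12,13,14,15,20,21,22,23,28,29,30,31): 0⊕1⊕0⊕1⊕0⊕1⊕0⊕0⊕0⊕1⊕1⊕1⊕1⊕1⊕0⊕0 = 0
s8 (pos 8,9,10,11,12,13,14,15,24,25,26,27,28,29,30,31): 1⊕0⊕1⊕1⊕0⊕1⊕0⊕0⊕0⊕1⊕0⊕1⊕1⊕1⊕0⊕0 = 0
s16 (pos 16,17,18,19,20,21,22,23,24,25,26,27,28,29,30,31): 0⊕1⊕0⊕0⊕0⊕1⊕1⊕1⊕0⊕1⊕0⊕1⊕1⊕1⊕0⊕0 = 0
Syndrome s16…s1 = 00001 → error at position 1.
Flip position 1: 1000101101101000100011101011100 → 0000101101101000100011101011100
Read data bits from positions 3,5,6,7,9,10,11,12,13,14,15,17,18,19,20,21,22,23,24,25,26,27,28,29,30,31: 01010110100100011101011100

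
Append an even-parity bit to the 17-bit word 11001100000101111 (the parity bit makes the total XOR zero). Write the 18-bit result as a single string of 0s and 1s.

XOR of the 17 data bits: 1⊕1⊕0⊕0⊕1⊕1⊕0⊕0⊕0⊕0⊕0⊕1⊕0⊕1⊕1⊕1⊕1 = 1
Parity bit = 1 (so all 18 bits XOR to 0).

110011000001011111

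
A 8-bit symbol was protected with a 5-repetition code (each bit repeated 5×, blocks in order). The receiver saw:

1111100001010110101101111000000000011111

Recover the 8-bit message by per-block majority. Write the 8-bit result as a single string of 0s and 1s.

Block 1 (11111): 5 ones → 1
Block 2 (00001): 1 one → 0
Block 3 (01011): 3 ones → 1
Block 4 (01011): 3 ones → 1
Block 5 (01111): 4 ones → 1
Block 6 (00000): 0 ones → 0
Block 7 (00000): 0 ones → 0
Block 8 (11111): 5 ones → 1

10111001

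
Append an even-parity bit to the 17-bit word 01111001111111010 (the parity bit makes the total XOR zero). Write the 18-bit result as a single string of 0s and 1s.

011110011111110100

XOR of the 17 data bits: 0⊕1⊕1⊕1⊕1⊕0⊕0⊕1⊕1⊕1⊕1⊕1⊕1⊕1⊕0⊕1⊕0 = 0
Parity bit = 0 (so all 18 bits XOR to 0).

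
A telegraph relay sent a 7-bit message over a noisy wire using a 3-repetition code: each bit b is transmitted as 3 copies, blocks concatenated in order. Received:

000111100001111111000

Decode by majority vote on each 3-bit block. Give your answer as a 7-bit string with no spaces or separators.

0100110

Block 1 (000): 0 ones → 0
Block 2 (111): 3 ones → 1
Block 3 (100): 1 one → 0
Block 4 (001): 1 one → 0
Block 5 (111): 3 ones → 1
Block 6 (111): 3 ones → 1
Block 7 (000): 0 ones → 0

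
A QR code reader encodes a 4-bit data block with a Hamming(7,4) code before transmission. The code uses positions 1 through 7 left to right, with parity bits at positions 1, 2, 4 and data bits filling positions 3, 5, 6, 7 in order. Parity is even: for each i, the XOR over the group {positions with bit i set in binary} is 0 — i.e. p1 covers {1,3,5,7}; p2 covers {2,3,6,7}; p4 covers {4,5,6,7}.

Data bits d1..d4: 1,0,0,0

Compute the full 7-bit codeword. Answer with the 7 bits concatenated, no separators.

1110000

Place data at non-parity positions: p1 p2 1 p4 0 0 0
p1 (pos 1,3,5,7): XOR of data positions = 1⊕0⊕0 = 1
p2 (pos 2,3,6,7): XOR of data positions = 1⊕0⊕0 = 1
p4 (pos 4,5,6,7): XOR of data positions = 0⊕0⊕0 = 0
Codeword: 1110000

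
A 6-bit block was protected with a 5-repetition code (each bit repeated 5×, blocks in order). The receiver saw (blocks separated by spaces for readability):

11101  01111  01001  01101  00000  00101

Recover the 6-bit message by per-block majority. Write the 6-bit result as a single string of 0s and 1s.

110100

Block 1 (11101): 4 ones → 1
Block 2 (01111): 4 ones → 1
Block 3 (01001): 2 ones → 0
Block 4 (01101): 3 ones → 1
Block 5 (00000): 0 ones → 0
Block 6 (00101): 2 ones → 0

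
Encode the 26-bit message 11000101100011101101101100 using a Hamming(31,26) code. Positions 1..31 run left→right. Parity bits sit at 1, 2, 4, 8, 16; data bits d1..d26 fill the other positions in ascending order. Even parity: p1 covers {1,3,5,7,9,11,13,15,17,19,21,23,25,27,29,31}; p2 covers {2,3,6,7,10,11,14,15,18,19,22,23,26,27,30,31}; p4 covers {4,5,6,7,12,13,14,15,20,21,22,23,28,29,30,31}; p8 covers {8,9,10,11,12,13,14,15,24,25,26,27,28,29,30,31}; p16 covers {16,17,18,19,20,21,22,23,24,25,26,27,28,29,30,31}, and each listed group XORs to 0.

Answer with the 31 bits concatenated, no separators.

Place data at non-parity positions: p1 p2 1 p4 1 0 0 p8 0 1 0 1 1 0 0 p16 0 1 1 1 0 1 1 0 1 1 0 1 1 0 0
p1 (pos 1,3,5,7,9,11,13,15,17,19,21,23,25,27,29,31): XOR of data positions = 1⊕1⊕0⊕0⊕0⊕1⊕0⊕0⊕1⊕0⊕1⊕1⊕0⊕1⊕0 = 1
p2 (pos 2,3,6,7,10,11,14,15,18,19,22,23,26,27,30,31): XOR of data positions = 1⊕0⊕0⊕1⊕0⊕0⊕0⊕1⊕1⊕1⊕1⊕1⊕0⊕0⊕0 = 1
p4 (pos 4,5,6,7,12,13,14,15,20,21,22,23,28,29,30,31): XOR of data positions = 1⊕0⊕0⊕1⊕1⊕0⊕0⊕1⊕0⊕1⊕1⊕1⊕1⊕0⊕0 = 0
p8 (pos 8,9,10,11,12,13,14,15,24,25,26,27,28,29,30,31): XOR of data positions = 0⊕1⊕0⊕1⊕1⊕0⊕0⊕0⊕1⊕1⊕0⊕1⊕1⊕0⊕0 = 1
p16 (pos 16,17,18,19,20,21,22,23,24,25,26,27,28,29,30,31): XOR of data positions = 0⊕1⊕1⊕1⊕0⊕1⊕1⊕0⊕1⊕1⊕0⊕1⊕1⊕0⊕0 = 1
Codeword: 1110100101011001011101101101100

1110100101011001011101101101100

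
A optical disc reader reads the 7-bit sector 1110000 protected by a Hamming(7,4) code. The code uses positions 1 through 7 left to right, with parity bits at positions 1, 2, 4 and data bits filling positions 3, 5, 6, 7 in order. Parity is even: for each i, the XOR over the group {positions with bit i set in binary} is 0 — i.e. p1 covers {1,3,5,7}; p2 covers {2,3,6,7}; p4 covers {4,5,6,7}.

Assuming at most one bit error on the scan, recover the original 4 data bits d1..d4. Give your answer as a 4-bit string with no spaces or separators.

s1 (pos 1,3,5,7): 1⊕1⊕0⊕0 = 0
s2 (pos 2,3,6,7): 1⊕1⊕0⊕0 = 0
s4 (pos 4,5,6,7): 0⊕0⊕0⊕0 = 0
Syndrome s4…s1 = 000 → no error.
Read data bits from positions 3,5,6,7: 1000

1000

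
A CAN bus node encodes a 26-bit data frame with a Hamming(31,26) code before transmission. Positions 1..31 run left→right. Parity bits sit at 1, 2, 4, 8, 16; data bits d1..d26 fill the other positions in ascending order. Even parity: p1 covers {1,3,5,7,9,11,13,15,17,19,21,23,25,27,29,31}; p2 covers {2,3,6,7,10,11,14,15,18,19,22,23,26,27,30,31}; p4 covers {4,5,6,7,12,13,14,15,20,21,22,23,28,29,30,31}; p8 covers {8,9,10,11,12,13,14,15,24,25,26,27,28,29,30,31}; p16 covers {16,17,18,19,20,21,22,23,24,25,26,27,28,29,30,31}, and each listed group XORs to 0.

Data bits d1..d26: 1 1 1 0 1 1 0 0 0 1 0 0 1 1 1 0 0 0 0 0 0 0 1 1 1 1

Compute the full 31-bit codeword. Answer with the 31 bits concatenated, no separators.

Place data at non-parity positions: p1 p2 1 p4 1 1 0 p8 1 1 0 0 0 1 0 p16 0 1 1 1 0 0 0 0 0 0 0 1 1 1 1
p1 (pos 1,3,5,7,9,11,13,15,17,19,21,23,25,27,29,31): XOR of data positions = 1⊕1⊕0⊕1⊕0⊕0⊕0⊕0⊕1⊕0⊕0⊕0⊕0⊕1⊕1 = 0
p2 (pos 2,3,6,7,10,11,14,15,18,19,22,23,26,27,30,31): XOR of data positions = 1⊕1⊕0⊕1⊕0⊕1⊕0⊕1⊕1⊕0⊕0⊕0⊕0⊕1⊕1 = 0
p4 (pos 4,5,6,7,12,13,14,15,20,21,22,23,28,29,30,31): XOR of data positions = 1⊕1⊕0⊕0⊕0⊕1⊕0⊕1⊕0⊕0⊕0⊕1⊕1⊕1⊕1 = 0
p8 (pos 8,9,10,11,12,13,14,15,24,25,26,27,28,29,30,31): XOR of data positions = 1⊕1⊕0⊕0⊕0⊕1⊕0⊕0⊕0⊕0⊕0⊕1⊕1⊕1⊕1 = 1
p16 (pos 16,17,18,19,20,21,22,23,24,25,26,27,28,29,30,31): XOR of data positions = 0⊕1⊕1⊕1⊕0⊕0⊕0⊕0⊕0⊕0⊕0⊕1⊕1⊕1⊕1 = 1
Codeword: 0010110111000101011100000001111

0010110111000101011100000001111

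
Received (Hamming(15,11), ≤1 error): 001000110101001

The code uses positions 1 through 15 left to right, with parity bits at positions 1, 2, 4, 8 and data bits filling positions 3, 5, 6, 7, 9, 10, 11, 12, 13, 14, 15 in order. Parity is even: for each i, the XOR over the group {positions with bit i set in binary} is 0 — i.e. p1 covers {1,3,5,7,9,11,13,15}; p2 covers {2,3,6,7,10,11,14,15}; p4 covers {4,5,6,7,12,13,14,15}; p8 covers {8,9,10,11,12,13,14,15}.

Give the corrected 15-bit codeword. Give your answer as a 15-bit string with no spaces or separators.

001010110101001

s1 (pos 1,3,5,7,9,11,13,15): 0⊕1⊕0⊕1⊕0⊕0⊕0⊕1 = 1
s2 (pos 2,3,6,7,10,11,14,15): 0⊕1⊕0⊕1⊕1⊕0⊕0⊕1 = 0
s4 (pos 4,5,6,7,12,13,14,15): 0⊕0⊕0⊕1⊕1⊕0⊕0⊕1 = 1
s8 (pos 8,9,10,11,12,13,14,15): 1⊕0⊕1⊕0⊕1⊕0⊕0⊕1 = 0
Syndrome s8…s1 = 0101 → error at position 5.
Flip position 5: 001000110101001 → 001010110101001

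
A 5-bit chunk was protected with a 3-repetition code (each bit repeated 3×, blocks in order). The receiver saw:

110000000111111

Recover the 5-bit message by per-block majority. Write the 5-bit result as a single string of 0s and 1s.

10011

Block 1 (110): 2 ones → 1
Block 2 (000): 0 ones → 0
Block 3 (000): 0 ones → 0
Block 4 (111): 3 ones → 1
Block 5 (111): 3 ones → 1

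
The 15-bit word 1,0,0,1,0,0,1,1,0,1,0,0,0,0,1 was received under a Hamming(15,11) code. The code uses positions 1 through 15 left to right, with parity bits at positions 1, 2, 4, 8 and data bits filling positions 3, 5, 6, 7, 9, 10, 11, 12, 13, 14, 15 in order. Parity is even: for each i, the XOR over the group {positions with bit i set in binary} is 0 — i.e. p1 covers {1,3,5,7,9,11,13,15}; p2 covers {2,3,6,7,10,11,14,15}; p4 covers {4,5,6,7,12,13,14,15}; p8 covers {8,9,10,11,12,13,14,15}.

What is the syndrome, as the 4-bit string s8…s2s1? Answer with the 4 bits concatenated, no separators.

s1 (pos 1,3,5,7,9,11,13,15): 1⊕0⊕0⊕1⊕0⊕0⊕0⊕1 = 1
s2 (pos 2,3,6,7,10,11,14,15): 0⊕0⊕0⊕1⊕1⊕0⊕0⊕1 = 1
s4 (pos 4,5,6,7,12,13,14,15): 1⊕0⊕0⊕1⊕0⊕0⊕0⊕1 = 1
s8 (pos 8,9,10,11,12,13,14,15): 1⊕0⊕1⊕0⊕0⊕0⊕0⊕1 = 1
Syndrome s8…s1 = 1111 → error at position 15.

1111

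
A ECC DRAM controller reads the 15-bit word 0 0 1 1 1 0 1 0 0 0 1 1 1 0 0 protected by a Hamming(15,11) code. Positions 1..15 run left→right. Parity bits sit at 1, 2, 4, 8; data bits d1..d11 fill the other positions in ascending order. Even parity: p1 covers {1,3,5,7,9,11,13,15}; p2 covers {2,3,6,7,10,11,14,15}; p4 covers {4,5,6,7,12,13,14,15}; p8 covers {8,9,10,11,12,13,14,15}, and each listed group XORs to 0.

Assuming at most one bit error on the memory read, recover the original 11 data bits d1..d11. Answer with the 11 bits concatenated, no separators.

11010011101

s1 (pos 1,3,5,7,9,11,13,15): 0⊕1⊕1⊕1⊕0⊕1⊕1⊕0 = 1
s2 (pos 2,3,6,7,10,11,14,15): 0⊕1⊕0⊕1⊕0⊕1⊕0⊕0 = 1
s4 (pos 4,5,6,7,12,13,14,15): 1⊕1⊕0⊕1⊕1⊕1⊕0⊕0 = 1
s8 (pos 8,9,10,11,12,13,14,15): 0⊕0⊕0⊕1⊕1⊕1⊕0⊕0 = 1
Syndrome s8…s1 = 1111 → error at position 15.
Flip position 15: 001110100011100 → 001110100011101
Read data bits from positions 3,5,6,7,9,10,11,12,13,14,15: 11010011101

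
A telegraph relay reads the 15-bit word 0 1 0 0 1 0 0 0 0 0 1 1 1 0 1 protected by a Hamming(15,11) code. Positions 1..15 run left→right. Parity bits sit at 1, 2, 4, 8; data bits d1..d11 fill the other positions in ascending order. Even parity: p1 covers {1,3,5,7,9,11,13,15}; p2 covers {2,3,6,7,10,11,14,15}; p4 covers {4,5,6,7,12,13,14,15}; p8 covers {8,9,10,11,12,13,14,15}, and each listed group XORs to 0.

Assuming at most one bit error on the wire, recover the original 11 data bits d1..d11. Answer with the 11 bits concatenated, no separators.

01000011101

s1 (pos 1,3,5,7,9,11,13,15): 0⊕0⊕1⊕0⊕0⊕1⊕1⊕1 = 0
s2 (pos 2,3,6,7,10,11,14,15): 1⊕0⊕0⊕0⊕0⊕1⊕0⊕1 = 1
s4 (pos 4,5,6,7,12,13,14,15): 0⊕1⊕0⊕0⊕1⊕1⊕0⊕1 = 0
s8 (pos 8,9,10,11,12,13,14,15): 0⊕0⊕0⊕1⊕1⊕1⊕0⊕1 = 0
Syndrome s8…s1 = 0010 → error at position 2.
Flip position 2: 010010000011101 → 000010000011101
Read data bits from positions 3,5,6,7,9,10,11,12,13,14,15: 01000011101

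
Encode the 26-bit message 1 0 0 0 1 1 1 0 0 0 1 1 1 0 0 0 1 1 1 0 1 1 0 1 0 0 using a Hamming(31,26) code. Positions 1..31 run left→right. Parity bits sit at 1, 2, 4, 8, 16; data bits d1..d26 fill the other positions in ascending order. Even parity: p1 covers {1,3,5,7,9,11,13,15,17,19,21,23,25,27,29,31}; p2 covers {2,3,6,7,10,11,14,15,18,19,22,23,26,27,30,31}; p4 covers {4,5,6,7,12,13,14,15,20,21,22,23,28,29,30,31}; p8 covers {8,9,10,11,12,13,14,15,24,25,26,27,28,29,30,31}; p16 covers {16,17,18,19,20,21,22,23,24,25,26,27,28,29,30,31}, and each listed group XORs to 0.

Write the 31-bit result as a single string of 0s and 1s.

0110000011100010110001110110100

Place data at non-parity positions: p1 p2 1 p4 0 0 0 p8 1 1 1 0 0 0 1 p16 1 1 0 0 0 1 1 1 0 1 1 0 1 0 0
p1 (pos 1,3,5,7,9,11,13,15,17,19,21,23,25,27,29,31): XOR of data positions = 1⊕0⊕0⊕1⊕1⊕0⊕1⊕1⊕0⊕0⊕1⊕0⊕1⊕1⊕0 = 0
p2 (pos 2,3,6,7,10,11,14,15,18,19,22,23,26,27,30,31): XOR of data positions = 1⊕0⊕0⊕1⊕1⊕0⊕1⊕1⊕0⊕1⊕1⊕1⊕1⊕0⊕0 = 1
p4 (pos 4,5,6,7,12,13,14,15,20,21,22,23,28,29,30,31): XOR of data positions = 0⊕0⊕0⊕0⊕0⊕0⊕1⊕0⊕0⊕1⊕1⊕0⊕1⊕0⊕0 = 0
p8 (pos 8,9,10,11,12,13,14,15,24,25,26,27,28,29,30,31): XOR of data positions = 1⊕1⊕1⊕0⊕0⊕0⊕1⊕1⊕0⊕1⊕1⊕0⊕1⊕0⊕0 = 0
p16 (pos 16,17,18,19,20,21,22,23,24,25,26,27,28,29,30,31): XOR of data positions = 1⊕1⊕0⊕0⊕0⊕1⊕1⊕1⊕0⊕1⊕1⊕0⊕1⊕0⊕0 = 0
Codeword: 0110000011100010110001110110100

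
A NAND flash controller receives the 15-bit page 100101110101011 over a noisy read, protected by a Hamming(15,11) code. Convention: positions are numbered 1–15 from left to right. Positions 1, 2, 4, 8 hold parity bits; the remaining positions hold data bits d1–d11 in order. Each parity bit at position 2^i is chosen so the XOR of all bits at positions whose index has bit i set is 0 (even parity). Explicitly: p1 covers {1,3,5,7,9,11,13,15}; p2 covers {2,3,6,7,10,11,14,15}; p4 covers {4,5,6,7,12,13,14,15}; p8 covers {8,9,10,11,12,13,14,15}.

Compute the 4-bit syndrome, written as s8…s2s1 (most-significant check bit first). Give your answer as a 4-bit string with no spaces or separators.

1011

s1 (pos 1,3,5,7,9,11,13,15): 1⊕0⊕0⊕1⊕0⊕0⊕0⊕1 = 1
s2 (pos 2,3,6,7,10,11,14,15): 0⊕0⊕1⊕1⊕1⊕0⊕1⊕1 = 1
s4 (pos 4,5,6,7,12,13,14,15): 1⊕0⊕1⊕1⊕1⊕0⊕1⊕1 = 0
s8 (pos 8,9,10,11,12,13,14,15): 1⊕0⊕1⊕0⊕1⊕0⊕1⊕1 = 1
Syndrome s8…s1 = 1011 → error at position 11.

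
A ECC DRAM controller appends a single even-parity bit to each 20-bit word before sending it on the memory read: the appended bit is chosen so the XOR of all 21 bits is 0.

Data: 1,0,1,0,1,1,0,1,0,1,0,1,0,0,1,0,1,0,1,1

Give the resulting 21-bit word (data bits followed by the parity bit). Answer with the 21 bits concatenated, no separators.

XOR of the 20 data bits: 1⊕0⊕1⊕0⊕1⊕1⊕0⊕1⊕0⊕1⊕0⊕1⊕0⊕0⊕1⊕0⊕1⊕0⊕1⊕1 = 1
Parity bit = 1 (so all 21 bits XOR to 0).

101011010101001010111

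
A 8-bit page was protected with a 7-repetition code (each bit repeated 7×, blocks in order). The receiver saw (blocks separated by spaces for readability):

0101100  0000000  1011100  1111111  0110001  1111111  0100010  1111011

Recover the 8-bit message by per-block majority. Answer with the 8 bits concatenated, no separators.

00110101

Block 1 (0101100): 3 ones → 0
Block 2 (0000000): 0 ones → 0
Block 3 (1011100): 4 ones → 1
Block 4 (1111111): 7 ones → 1
Block 5 (0110001): 3 ones → 0
Block 6 (1111111): 7 ones → 1
Block 7 (0100010): 2 ones → 0
Block 8 (1111011): 6 ones → 1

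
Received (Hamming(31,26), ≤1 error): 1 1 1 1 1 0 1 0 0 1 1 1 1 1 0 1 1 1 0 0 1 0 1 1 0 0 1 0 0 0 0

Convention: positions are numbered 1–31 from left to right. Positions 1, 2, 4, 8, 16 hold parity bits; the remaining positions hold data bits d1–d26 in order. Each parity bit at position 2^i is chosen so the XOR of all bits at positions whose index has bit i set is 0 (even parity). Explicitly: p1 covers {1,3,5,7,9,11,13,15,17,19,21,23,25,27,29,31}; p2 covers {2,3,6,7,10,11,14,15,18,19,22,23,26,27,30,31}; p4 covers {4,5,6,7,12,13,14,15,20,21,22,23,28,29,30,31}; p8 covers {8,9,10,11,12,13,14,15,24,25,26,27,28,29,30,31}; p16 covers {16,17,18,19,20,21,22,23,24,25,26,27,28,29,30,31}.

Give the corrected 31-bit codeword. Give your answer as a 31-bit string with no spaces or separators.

1111101001111101110010110110000

s1 (pos 1,3,5,7,9,11,13,15,17,19,21,23,25,27,29,31): 1⊕1⊕1⊕1⊕0⊕1⊕1⊕0⊕1⊕0⊕1⊕1⊕0⊕1⊕0⊕0 = 0
s2 (pos 2,3,6,7,10,11,14,15,18,19,22,23,26,27,30,31): 1⊕1⊕0⊕1⊕1⊕1⊕1⊕0⊕1⊕0⊕0⊕1⊕0⊕1⊕0⊕0 = 1
s4 (pos 4,5,6,7,12,13,14,15,20,21,22,23,28,29,30,31): 1⊕1⊕0⊕1⊕1⊕1⊕1⊕0⊕0⊕1⊕0⊕1⊕0⊕0⊕0⊕0 = 0
s8 (pos 8,9,10,11,12,13,14,15,24,25,26,27,28,29,30,31): 0⊕0⊕1⊕1⊕1⊕1⊕1⊕0⊕1⊕0⊕0⊕1⊕0⊕0⊕0⊕0 = 1
s16 (pos 16,17,18,19,20,21,22,23,24,25,26,27,28,29,30,31): 1⊕1⊕1⊕0⊕0⊕1⊕0⊕1⊕1⊕0⊕0⊕1⊕0⊕0⊕0⊕0 = 1
Syndrome s16…s1 = 11010 → error at position 26.
Flip position 26: 1111101001111101110010110010000 → 1111101001111101110010110110000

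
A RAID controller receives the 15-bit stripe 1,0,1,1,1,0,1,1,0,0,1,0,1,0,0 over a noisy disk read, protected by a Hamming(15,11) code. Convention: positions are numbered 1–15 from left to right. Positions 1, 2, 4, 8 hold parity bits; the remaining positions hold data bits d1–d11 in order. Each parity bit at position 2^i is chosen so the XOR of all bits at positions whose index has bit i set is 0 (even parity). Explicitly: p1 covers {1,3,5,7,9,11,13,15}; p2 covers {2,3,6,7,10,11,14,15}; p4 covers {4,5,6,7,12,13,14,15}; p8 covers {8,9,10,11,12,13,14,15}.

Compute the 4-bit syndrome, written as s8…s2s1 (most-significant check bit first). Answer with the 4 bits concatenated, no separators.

1010

s1 (pos 1,3,5,7,9,11,13,15): 1⊕1⊕1⊕1⊕0⊕1⊕1⊕0 = 0
s2 (pos 2,3,6,7,10,11,14,15): 0⊕1⊕0⊕1⊕0⊕1⊕0⊕0 = 1
s4 (pos 4,5,6,7,12,13,14,15): 1⊕1⊕0⊕1⊕0⊕1⊕0⊕0 = 0
s8 (pos 8,9,10,11,12,13,14,15): 1⊕0⊕0⊕1⊕0⊕1⊕0⊕0 = 1
Syndrome s8…s1 = 1010 → error at position 10.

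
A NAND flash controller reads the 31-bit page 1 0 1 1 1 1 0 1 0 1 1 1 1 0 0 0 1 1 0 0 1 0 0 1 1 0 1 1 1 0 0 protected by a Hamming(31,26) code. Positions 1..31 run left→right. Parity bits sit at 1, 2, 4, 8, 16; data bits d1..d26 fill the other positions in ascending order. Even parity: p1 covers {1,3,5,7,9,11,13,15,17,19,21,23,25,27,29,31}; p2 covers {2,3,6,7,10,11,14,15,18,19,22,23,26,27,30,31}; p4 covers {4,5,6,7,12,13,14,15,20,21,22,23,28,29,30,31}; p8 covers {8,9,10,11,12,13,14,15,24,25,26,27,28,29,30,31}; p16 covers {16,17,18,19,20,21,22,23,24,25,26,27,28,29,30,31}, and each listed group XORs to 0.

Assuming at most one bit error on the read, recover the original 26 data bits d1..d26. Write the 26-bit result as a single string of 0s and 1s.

s1 (pos 1,3,5,7,9,11,13,15,17,19,21,23,25,27,29,31): 1⊕1⊕1⊕0⊕0⊕1⊕1⊕0⊕1⊕0⊕1⊕0⊕1⊕1⊕1⊕0 = 0
s2 (pos 2,3,6,7,10,11,14,15,18,19,22,23,26,27,30,31): 0⊕1⊕1⊕0⊕1⊕1⊕0⊕0⊕1⊕0⊕0⊕0⊕0⊕1⊕0⊕0 = 0
s4 (pos 4,5,6,7,12,13,14,15,20,21,22,23,28,29,30,31): 1⊕1⊕1⊕0⊕1⊕1⊕0⊕0⊕0⊕1⊕0⊕0⊕1⊕1⊕0⊕0 = 0
s8 (pos 8,9,10,11,12,13,14,15,24,25,26,27,28,29,30,31): 1⊕0⊕1⊕1⊕1⊕1⊕0⊕0⊕1⊕1⊕0⊕1⊕1⊕1⊕0⊕0 = 0
s16 (pos 16,17,18,19,20,21,22,23,24,25,26,27,28,29,30,31): 0⊕1⊕1⊕0⊕0⊕1⊕0⊕0⊕1⊕1⊕0⊕1⊕1⊕1⊕0⊕0 = 0
Syndrome s16…s1 = 00000 → no error.
Read data bits from positions 3,5,6,7,9,10,11,12,13,14,15,17,18,19,20,21,22,23,24,25,26,27,28,29,30,31: 11100111100110010011011100

11100111100110010011011100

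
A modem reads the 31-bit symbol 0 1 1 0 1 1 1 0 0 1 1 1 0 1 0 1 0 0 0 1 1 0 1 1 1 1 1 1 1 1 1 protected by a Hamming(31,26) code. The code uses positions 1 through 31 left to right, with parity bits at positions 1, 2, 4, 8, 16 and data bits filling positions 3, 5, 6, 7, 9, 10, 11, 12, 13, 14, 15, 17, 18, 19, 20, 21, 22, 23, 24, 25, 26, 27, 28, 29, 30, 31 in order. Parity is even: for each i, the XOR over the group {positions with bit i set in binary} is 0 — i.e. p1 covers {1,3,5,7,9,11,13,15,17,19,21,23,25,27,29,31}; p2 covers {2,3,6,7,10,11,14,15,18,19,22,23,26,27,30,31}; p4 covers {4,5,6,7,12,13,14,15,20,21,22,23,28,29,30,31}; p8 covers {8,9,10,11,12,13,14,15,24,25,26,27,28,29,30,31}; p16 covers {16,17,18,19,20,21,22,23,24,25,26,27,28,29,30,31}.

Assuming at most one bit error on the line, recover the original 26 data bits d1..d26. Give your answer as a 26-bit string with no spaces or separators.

11110111010000110111111111

s1 (pos 1,3,5,7,9,11,13,15,17,19,21,23,25,27,29,31): 0⊕1⊕1⊕1⊕0⊕1⊕0⊕0⊕0⊕0⊕1⊕1⊕1⊕1⊕1⊕1 = 0
s2 (pos 2,3,6,7,10,11,14,15,18,19,22,23,26,27,30,31): 1⊕1⊕1⊕1⊕1⊕1⊕1⊕0⊕0⊕0⊕0⊕1⊕1⊕1⊕1⊕1 = 0
s4 (pos 4,5,6,7,12,13,14,15,20,21,22,23,28,29,30,31): 0⊕1⊕1⊕1⊕1⊕0⊕1⊕0⊕1⊕1⊕0⊕1⊕1⊕1⊕1⊕1 = 0
s8 (pos 8,9,10,11,12,13,14,15,24,25,26,27,28,29,30,31): 0⊕0⊕1⊕1⊕1⊕0⊕1⊕0⊕1⊕1⊕1⊕1⊕1⊕1⊕1⊕1 = 0
s16 (pos 16,17,18,19,20,21,22,23,24,25,26,27,28,29,30,31): 1⊕0⊕0⊕0⊕1⊕1⊕0⊕1⊕1⊕1⊕1⊕1⊕1⊕1⊕1⊕1 = 0
Syndrome s16…s1 = 00000 → no error.
Read data bits from positions 3,5,6,7,9,10,11,12,13,14,15,17,18,19,20,21,22,23,24,25,26,27,28,29,30,31: 11110111010000110111111111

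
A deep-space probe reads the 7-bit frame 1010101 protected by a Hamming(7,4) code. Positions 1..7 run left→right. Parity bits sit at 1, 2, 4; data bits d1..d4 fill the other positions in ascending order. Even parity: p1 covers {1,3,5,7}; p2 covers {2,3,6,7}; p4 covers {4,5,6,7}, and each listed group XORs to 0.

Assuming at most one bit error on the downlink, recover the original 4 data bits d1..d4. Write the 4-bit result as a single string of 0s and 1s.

s1 (pos 1,3,5,7): 1⊕1⊕1⊕1 = 0
s2 (pos 2,3,6,7): 0⊕1⊕0⊕1 = 0
s4 (pos 4,5,6,7): 0⊕1⊕0⊕1 = 0
Syndrome s4…s1 = 000 → no error.
Read data bits from positions 3,5,6,7: 1101

1101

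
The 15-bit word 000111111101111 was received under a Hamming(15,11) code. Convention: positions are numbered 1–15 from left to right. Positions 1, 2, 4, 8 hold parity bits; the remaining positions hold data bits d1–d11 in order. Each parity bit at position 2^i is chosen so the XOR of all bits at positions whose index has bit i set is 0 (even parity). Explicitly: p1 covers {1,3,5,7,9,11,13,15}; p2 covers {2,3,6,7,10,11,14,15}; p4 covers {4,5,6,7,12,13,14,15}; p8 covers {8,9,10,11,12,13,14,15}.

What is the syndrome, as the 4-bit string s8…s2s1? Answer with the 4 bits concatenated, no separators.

s1 (pos 1,3,5,7,9,11,13,15): 0⊕0⊕1⊕1⊕1⊕0⊕1⊕1 = 1
s2 (pos 2,3,6,7,10,11,14,15): 0⊕0⊕1⊕1⊕1⊕0⊕1⊕1 = 1
s4 (pos 4,5,6,7,12,13,14,15): 1⊕1⊕1⊕1⊕1⊕1⊕1⊕1 = 0
s8 (pos 8,9,10,11,12,13,14,15): 1⊕1⊕1⊕0⊕1⊕1⊕1⊕1 = 1
Syndrome s8…s1 = 1011 → error at position 11.

1011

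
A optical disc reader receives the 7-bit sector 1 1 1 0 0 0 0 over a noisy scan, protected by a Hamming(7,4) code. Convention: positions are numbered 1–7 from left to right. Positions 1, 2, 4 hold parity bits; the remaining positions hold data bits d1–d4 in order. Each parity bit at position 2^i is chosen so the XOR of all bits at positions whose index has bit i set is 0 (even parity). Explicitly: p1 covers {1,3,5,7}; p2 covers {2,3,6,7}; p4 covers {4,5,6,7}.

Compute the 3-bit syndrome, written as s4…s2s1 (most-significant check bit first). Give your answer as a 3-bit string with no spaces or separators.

000

s1 (pos 1,3,5,7): 1⊕1⊕0⊕0 = 0
s2 (pos 2,3,6,7): 1⊕1⊕0⊕0 = 0
s4 (pos 4,5,6,7): 0⊕0⊕0⊕0 = 0
Syndrome s4…s1 = 000 → no error.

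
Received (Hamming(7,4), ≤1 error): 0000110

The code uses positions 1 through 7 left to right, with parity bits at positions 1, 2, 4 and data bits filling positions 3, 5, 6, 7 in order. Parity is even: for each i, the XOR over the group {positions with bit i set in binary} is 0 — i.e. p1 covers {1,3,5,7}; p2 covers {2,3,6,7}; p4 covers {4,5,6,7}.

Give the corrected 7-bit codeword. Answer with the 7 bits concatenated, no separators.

0010110

s1 (pos 1,3,5,7): 0⊕0⊕1⊕0 = 1
s2 (pos 2,3,6,7): 0⊕0⊕1⊕0 = 1
s4 (pos 4,5,6,7): 0⊕1⊕1⊕0 = 0
Syndrome s4…s1 = 011 → error at position 3.
Flip position 3: 0000110 → 0010110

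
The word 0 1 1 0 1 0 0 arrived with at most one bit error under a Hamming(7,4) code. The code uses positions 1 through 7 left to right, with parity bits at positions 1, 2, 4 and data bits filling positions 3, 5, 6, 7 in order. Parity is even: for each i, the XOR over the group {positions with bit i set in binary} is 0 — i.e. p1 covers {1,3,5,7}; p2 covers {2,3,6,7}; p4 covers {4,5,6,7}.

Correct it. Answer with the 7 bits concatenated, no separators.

0111100

s1 (pos 1,3,5,7): 0⊕1⊕1⊕0 = 0
s2 (pos 2,3,6,7): 1⊕1⊕0⊕0 = 0
s4 (pos 4,5,6,7): 0⊕1⊕0⊕0 = 1
Syndrome s4…s1 = 100 → error at position 4.
Flip position 4: 0110100 → 0111100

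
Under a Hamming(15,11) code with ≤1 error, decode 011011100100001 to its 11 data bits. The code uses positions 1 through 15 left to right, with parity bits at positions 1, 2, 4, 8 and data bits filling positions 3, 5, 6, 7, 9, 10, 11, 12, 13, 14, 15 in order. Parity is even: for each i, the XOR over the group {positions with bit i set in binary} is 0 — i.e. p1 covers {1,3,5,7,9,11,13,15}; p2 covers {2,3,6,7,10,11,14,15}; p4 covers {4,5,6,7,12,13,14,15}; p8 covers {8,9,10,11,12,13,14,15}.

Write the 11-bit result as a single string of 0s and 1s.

11110100001

s1 (pos 1,3,5,7,9,11,13,15): 0⊕1⊕1⊕1⊕0⊕0⊕0⊕1 = 0
s2 (pos 2,3,6,7,10,11,14,15): 1⊕1⊕1⊕1⊕1⊕0⊕0⊕1 = 0
s4 (pos 4,5,6,7,12,13,14,15): 0⊕1⊕1⊕1⊕0⊕0⊕0⊕1 = 0
s8 (pos 8,9,10,11,12,13,14,15): 0⊕0⊕1⊕0⊕0⊕0⊕0⊕1 = 0
Syndrome s8…s1 = 0000 → no error.
Read data bits from positions 3,5,6,7,9,10,11,12,13,14,15: 11110100001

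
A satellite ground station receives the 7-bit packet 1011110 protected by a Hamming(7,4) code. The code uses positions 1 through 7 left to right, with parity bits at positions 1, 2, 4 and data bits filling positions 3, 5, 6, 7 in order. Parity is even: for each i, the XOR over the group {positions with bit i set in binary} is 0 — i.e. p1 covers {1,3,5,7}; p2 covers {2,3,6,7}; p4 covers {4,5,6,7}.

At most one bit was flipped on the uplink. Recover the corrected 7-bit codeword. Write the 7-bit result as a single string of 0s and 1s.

s1 (pos 1,3,5,7): 1⊕1⊕1⊕0 = 1
s2 (pos 2,3,6,7): 0⊕1⊕1⊕0 = 0
s4 (pos 4,5,6,7): 1⊕1⊕1⊕0 = 1
Syndrome s4…s1 = 101 → error at position 5.
Flip position 5: 1011110 → 1011010

1011010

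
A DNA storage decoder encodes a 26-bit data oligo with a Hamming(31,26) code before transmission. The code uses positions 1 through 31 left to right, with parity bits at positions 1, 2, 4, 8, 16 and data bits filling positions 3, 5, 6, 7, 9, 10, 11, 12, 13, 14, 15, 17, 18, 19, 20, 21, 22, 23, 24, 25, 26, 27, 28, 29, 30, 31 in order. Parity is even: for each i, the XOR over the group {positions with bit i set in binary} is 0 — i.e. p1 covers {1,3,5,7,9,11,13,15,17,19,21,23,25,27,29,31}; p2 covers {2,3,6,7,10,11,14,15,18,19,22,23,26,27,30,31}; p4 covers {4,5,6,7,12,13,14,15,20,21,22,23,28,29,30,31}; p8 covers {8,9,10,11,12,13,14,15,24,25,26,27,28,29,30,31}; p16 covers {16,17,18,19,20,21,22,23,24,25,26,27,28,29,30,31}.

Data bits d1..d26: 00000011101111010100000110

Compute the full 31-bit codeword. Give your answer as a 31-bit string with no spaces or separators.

0001000000111011111010100000110

Place data at non-parity positions: p1 p2 0 p4 0 0 0 p8 0 0 1 1 1 0 1 p16 1 1 1 0 1 0 1 0 0 0 0 0 1 1 0
p1 (pos 1,3,5,7,9,11,13,15,17,19,21,23,25,27,29,31): XOR of data positions = 0⊕0⊕0⊕0⊕1⊕1⊕1⊕1⊕1⊕1⊕1⊕0⊕0⊕1⊕0 = 0
p2 (pos 2,3,6,7,10,11,14,15,18,19,22,23,26,27,30,31): XOR of data positions = 0⊕0⊕0⊕0⊕1⊕0⊕1⊕1⊕1⊕0⊕1⊕0⊕0⊕1⊕0 = 0
p4 (pos 4,5,6,7,12,13,14,15,20,21,22,23,28,29,30,31): XOR of data positions = 0⊕0⊕0⊕1⊕1⊕0⊕1⊕0⊕1⊕0⊕1⊕0⊕1⊕1⊕0 = 1
p8 (pos 8,9,10,11,12,13,14,15,24,25,26,27,28,29,30,31): XOR of data positions = 0⊕0⊕1⊕1⊕1⊕0⊕1⊕0⊕0⊕0⊕0⊕0⊕1⊕1⊕0 = 0
p16 (pos 16,17,18,19,20,21,22,23,24,25,26,27,28,29,30,31): XOR of data positions = 1⊕1⊕1⊕0⊕1⊕0⊕1⊕0⊕0⊕0⊕0⊕0⊕1⊕1⊕0 = 1
Codeword: 0001000000111011111010100000110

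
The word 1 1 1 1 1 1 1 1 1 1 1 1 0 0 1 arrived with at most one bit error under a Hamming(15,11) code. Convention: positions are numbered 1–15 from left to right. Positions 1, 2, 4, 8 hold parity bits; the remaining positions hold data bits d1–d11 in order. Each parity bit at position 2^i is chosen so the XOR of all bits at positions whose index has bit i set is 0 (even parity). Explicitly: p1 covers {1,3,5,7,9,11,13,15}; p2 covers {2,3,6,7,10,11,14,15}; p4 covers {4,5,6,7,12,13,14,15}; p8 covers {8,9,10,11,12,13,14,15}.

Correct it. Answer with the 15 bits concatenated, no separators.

110111111111001

s1 (pos 1,3,5,7,9,11,13,15): 1⊕1⊕1⊕1⊕1⊕1⊕0⊕1 = 1
s2 (pos 2,3,6,7,10,11,14,15): 1⊕1⊕1⊕1⊕1⊕1⊕0⊕1 = 1
s4 (pos 4,5,6,7,12,13,14,15): 1⊕1⊕1⊕1⊕1⊕0⊕0⊕1 = 0
s8 (pos 8,9,10,11,12,13,14,15): 1⊕1⊕1⊕1⊕1⊕0⊕0⊕1 = 0
Syndrome s8…s1 = 0011 → error at position 3.
Flip position 3: 111111111111001 → 110111111111001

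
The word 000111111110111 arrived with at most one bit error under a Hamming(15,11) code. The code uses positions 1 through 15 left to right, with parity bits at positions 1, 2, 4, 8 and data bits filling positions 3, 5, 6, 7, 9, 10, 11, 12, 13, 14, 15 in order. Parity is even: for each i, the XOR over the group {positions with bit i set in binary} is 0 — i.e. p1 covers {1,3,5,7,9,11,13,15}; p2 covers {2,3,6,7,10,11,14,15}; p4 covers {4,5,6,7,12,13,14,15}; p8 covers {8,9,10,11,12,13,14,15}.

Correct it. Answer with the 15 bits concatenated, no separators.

000111111111111

s1 (pos 1,3,5,7,9,11,13,15): 0⊕0⊕1⊕1⊕1⊕1⊕1⊕1 = 0
s2 (pos 2,3,6,7,10,11,14,15): 0⊕0⊕1⊕1⊕1⊕1⊕1⊕1 = 0
s4 (pos 4,5,6,7,12,13,14,15): 1⊕1⊕1⊕1⊕0⊕1⊕1⊕1 = 1
s8 (pos 8,9,10,11,12,13,14,15): 1⊕1⊕1⊕1⊕0⊕1⊕1⊕1 = 1
Syndrome s8…s1 = 1100 → error at position 12.
Flip position 12: 000111111110111 → 000111111111111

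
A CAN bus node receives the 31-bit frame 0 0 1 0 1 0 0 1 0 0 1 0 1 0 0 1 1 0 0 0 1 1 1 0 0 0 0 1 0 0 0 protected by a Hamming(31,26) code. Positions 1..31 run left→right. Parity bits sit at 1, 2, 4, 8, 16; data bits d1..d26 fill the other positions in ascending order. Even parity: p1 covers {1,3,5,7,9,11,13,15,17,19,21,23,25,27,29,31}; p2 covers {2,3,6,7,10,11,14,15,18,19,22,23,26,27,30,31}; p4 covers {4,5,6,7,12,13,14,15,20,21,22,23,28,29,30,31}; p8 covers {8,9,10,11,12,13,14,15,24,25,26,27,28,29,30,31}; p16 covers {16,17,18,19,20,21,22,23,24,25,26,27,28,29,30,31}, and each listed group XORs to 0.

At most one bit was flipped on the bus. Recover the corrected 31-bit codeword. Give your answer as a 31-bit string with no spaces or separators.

1010100100101001100011100001000

s1 (pos 1,3,5,7,9,11,13,15,17,19,21,23,25,27,29,31): 0⊕1⊕1⊕0⊕0⊕1⊕1⊕0⊕1⊕0⊕1⊕1⊕0⊕0⊕0⊕0 = 1
s2 (pos 2,3,6,7,10,11,14,15,18,19,22,23,26,27,30,31): 0⊕1⊕0⊕0⊕0⊕1⊕0⊕0⊕0⊕0⊕1⊕1⊕0⊕0⊕0⊕0 = 0
s4 (pos 4,5,6,7,12,13,14,15,20,21,22,23,28,29,30,31): 0⊕1⊕0⊕0⊕0⊕1⊕0⊕0⊕0⊕1⊕1⊕1⊕1⊕0⊕0⊕0 = 0
s8 (pos 8,9,10,11,12,13,14,15,24,25,26,27,28,29,30,31): 1⊕0⊕0⊕1⊕0⊕1⊕0⊕0⊕0⊕0⊕0⊕0⊕1⊕0⊕0⊕0 = 0
s16 (pos 16,17,18,19,20,21,22,23,24,25,26,27,28,29,30,31): 1⊕1⊕0⊕0⊕0⊕1⊕1⊕1⊕0⊕0⊕0⊕0⊕1⊕0⊕0⊕0 = 0
Syndrome s16…s1 = 00001 → error at position 1.
Flip position 1: 0010100100101001100011100001000 → 1010100100101001100011100001000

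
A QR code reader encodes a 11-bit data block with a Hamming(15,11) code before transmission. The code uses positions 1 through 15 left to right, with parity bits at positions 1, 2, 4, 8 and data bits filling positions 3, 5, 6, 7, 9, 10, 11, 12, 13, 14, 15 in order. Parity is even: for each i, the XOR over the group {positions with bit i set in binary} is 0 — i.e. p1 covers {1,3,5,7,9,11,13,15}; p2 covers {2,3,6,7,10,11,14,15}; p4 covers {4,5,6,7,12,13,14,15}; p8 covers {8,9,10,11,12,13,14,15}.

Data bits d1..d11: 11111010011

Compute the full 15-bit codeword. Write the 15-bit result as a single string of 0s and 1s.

001111101010011

Place data at non-parity positions: p1 p2 1 p4 1 1 1 p8 1 0 1 0 0 1 1
p1 (pos 1,3,5,7,9,11,13,15): XOR of data positions = 1⊕1⊕1⊕1⊕1⊕0⊕1 = 0
p2 (pos 2,3,6,7,10,11,14,15): XOR of data positions = 1⊕1⊕1⊕0⊕1⊕1⊕1 = 0
p4 (pos 4,5,6,7,12,13,14,15): XOR of data positions = 1⊕1⊕1⊕0⊕0⊕1⊕1 = 1
p8 (pos 8,9,10,11,12,13,14,15): XOR of data positions = 1⊕0⊕1⊕0⊕0⊕1⊕1 = 0
Codeword: 001111101010011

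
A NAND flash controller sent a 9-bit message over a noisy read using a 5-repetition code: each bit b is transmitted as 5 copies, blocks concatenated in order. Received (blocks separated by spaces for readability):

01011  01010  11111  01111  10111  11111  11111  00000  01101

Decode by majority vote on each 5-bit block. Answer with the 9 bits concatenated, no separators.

Block 1 (01011): 3 ones → 1
Block 2 (01010): 2 ones → 0
Block 3 (11111): 5 ones → 1
Block 4 (01111): 4 ones → 1
Block 5 (10111): 4 ones → 1
Block 6 (11111): 5 ones → 1
Block 7 (11111): 5 ones → 1
Block 8 (00000): 0 ones → 0
Block 9 (01101): 3 ones → 1

101111101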